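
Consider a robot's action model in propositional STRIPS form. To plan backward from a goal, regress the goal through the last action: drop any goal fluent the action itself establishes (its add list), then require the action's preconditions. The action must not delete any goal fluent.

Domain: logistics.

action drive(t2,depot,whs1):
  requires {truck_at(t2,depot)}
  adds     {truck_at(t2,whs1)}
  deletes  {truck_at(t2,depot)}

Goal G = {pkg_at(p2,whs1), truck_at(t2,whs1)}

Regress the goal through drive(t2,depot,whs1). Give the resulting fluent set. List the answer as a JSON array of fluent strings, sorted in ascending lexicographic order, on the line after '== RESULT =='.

Compute (G \ add) ∪ pre:
  G ∩ del = {}  (empty — regression defined)
  G \ add = {pkg_at(p2,whs1), truck_at(t2,whs1)} \ {truck_at(t2,whs1)} = {pkg_at(p2,whs1)}
  ∪ pre   = {pkg_at(p2,whs1)} ∪ {truck_at(t2,depot)}
          = {pkg_at(p2,whs1), truck_at(t2,depot)}

== RESULT ==
["pkg_at(p2,whs1)", "truck_at(t2,depot)"]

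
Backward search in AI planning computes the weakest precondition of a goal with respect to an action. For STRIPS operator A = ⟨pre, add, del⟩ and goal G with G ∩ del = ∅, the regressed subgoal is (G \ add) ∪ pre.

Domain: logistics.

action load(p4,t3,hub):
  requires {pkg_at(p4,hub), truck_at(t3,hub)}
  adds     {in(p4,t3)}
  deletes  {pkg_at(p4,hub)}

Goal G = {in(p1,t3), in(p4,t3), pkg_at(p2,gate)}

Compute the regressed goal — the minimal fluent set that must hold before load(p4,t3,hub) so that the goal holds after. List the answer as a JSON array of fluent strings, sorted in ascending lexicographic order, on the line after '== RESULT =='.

Compute (G \ add) ∪ pre:
  G ∩ del = {}  (empty — regression defined)
  G \ add = {in(p1,t3), in(p4,t3), pkg_at(p2,gate)} \ {in(p4,t3)} = {in(p1,t3), pkg_at(p2,gate)}
  ∪ pre   = {in(p1,t3), pkg_at(p2,gate)} ∪ {pkg_at(p4,hub), truck_at(t3,hub)}
          = {in(p1,t3), pkg_at(p2,gate), pkg_at(p4,hub), truck_at(t3,hub)}

== RESULT ==
["in(p1,t3)", "pkg_at(p2,gate)", "pkg_at(p4,hub)", "truck_at(t3,hub)"]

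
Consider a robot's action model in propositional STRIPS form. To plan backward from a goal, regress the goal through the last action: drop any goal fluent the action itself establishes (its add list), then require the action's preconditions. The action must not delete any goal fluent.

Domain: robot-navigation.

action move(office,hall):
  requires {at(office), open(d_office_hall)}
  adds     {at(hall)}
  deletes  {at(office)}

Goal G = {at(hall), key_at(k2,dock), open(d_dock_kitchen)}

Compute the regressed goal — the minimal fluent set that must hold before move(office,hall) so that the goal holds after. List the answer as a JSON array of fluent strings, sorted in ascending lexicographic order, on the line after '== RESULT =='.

Compute (G \ add) ∪ pre:
  G ∩ del = {}  (empty — regression defined)
  G \ add = {at(hall), key_at(k2,dock), open(d_dock_kitchen)} \ {at(hall)} = {key_at(k2,dock), open(d_dock_kitchen)}
  ∪ pre   = {key_at(k2,dock), open(d_dock_kitchen)} ∪ {at(office), open(d_office_hall)}
          = {at(office), key_at(k2,dock), open(d_dock_kitchen), open(d_office_hall)}

== RESULT ==
["at(office)", "key_at(k2,dock)", "open(d_dock_kitchen)", "open(d_office_hall)"]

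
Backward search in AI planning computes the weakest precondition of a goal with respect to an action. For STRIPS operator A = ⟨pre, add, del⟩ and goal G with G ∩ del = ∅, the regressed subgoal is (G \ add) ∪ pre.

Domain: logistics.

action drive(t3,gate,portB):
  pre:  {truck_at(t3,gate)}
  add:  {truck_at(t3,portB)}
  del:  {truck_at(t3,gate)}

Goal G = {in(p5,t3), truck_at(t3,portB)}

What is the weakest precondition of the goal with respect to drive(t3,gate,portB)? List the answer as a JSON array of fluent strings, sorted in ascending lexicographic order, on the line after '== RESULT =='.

Compute (G \ add) ∪ pre:
  G ∩ del = {}  (empty — regression defined)
  G \ add = {in(p5,t3), truck_at(t3,portB)} \ {truck_at(t3,portB)} = {in(p5,t3)}
  ∪ pre   = {in(p5,t3)} ∪ {truck_at(t3,gate)}
          = {in(p5,t3), truck_at(t3,gate)}

== RESULT ==
["in(p5,t3)", "truck_at(t3,gate)"]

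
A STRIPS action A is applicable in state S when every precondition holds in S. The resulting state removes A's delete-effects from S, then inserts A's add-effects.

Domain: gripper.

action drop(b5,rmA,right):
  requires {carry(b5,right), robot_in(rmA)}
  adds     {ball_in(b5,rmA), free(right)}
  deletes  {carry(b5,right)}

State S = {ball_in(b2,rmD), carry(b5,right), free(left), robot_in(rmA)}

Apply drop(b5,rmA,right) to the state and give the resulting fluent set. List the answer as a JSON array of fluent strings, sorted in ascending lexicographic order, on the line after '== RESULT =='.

Progress:
  pre ⊆ S: {carry(b5,right), robot_in(rmA)} ⊆ S  — applicable
  S \ del = {ball_in(b2,rmD), free(left), robot_in(rmA)}
  ∪ add   = {ball_in(b2,rmD), ball_in(b5,rmA), free(left), free(right), robot_in(rmA)}

== RESULT ==
["ball_in(b2,rmD)", "ball_in(b5,rmA)", "free(left)", "free(right)", "robot_in(rmA)"]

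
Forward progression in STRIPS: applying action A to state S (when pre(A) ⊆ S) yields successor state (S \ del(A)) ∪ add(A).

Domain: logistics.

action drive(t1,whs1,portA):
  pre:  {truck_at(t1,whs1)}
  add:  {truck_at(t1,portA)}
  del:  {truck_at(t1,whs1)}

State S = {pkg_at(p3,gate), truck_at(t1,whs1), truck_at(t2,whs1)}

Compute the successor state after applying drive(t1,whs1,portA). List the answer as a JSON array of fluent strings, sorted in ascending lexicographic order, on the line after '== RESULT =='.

Progress:
  pre ⊆ S: {truck_at(t1,whs1)} ⊆ S  — applicable
  S \ del = {pkg_at(p3,gate), truck_at(t2,whs1)}
  ∪ add   = {pkg_at(p3,gate), truck_at(t1,portA), truck_at(t2,whs1)}

== RESULT ==
["pkg_at(p3,gate)", "truck_at(t1,portA)", "truck_at(t2,whs1)"]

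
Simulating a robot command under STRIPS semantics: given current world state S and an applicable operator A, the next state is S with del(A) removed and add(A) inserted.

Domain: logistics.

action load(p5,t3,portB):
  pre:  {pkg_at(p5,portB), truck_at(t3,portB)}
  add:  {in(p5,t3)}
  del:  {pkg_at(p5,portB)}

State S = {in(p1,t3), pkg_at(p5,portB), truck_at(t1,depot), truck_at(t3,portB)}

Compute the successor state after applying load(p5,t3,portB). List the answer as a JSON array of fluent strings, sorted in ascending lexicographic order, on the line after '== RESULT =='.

Compute (S \ del) ∪ add:
  pre ⊆ S: {pkg_at(p5,portB), truck_at(t3,portB)} ⊆ S  — applicable
  S \ del = {in(p1,t3), truck_at(t1,depot), truck_at(t3,portB)}
  ∪ add   = {in(p1,t3), in(p5,t3), truck_at(t1,depot), truck_at(t3,portB)}

== RESULT ==
["in(p1,t3)", "in(p5,t3)", "truck_at(t1,depot)", "truck_at(t3,portB)"]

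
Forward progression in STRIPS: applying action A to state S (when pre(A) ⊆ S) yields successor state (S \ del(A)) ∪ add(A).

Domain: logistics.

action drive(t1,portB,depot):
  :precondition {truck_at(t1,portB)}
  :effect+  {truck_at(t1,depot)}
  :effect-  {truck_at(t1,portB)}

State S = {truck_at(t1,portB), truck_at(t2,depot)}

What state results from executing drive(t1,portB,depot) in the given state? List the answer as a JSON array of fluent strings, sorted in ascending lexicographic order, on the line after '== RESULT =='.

Progress:
  pre ⊆ S: {truck_at(t1,portB)} ⊆ S  — applicable
  S \ del = {truck_at(t2,depot)}
  ∪ add   = {truck_at(t1,depot), truck_at(t2,depot)}

== RESULT ==
["truck_at(t1,depot)", "truck_at(t2,depot)"]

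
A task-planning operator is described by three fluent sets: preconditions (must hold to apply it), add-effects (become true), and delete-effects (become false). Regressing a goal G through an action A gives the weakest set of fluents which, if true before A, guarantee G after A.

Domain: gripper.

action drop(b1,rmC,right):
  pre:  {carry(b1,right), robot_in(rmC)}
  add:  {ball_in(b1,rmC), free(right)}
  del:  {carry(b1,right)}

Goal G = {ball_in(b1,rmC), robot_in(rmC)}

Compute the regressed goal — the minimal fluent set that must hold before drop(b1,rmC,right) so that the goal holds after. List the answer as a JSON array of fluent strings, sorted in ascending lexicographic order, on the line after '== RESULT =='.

Compute (G \ add) ∪ pre:
  G ∩ del = {}  (empty — regression defined)
  G \ add = {ball_in(b1,rmC), robot_in(rmC)} \ {ball_in(b1,rmC), free(right)} = {robot_in(rmC)}
  ∪ pre   = {robot_in(rmC)} ∪ {carry(b1,right), robot_in(rmC)}
          = {carry(b1,right), robot_in(rmC)}

== RESULT ==
["carry(b1,right)", "robot_in(rmC)"]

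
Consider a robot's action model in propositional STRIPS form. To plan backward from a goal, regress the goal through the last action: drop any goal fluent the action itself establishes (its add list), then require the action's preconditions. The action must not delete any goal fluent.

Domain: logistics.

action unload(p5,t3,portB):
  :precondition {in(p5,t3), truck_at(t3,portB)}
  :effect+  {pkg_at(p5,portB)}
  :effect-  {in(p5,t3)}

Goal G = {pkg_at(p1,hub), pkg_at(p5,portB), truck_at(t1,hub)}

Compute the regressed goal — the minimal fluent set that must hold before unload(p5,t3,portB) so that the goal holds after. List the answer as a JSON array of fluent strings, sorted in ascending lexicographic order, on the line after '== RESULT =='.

Regress:
  G ∩ del = {}  (empty — regression defined)
  G \ add = {pkg_at(p1,hub), pkg_at(p5,portB), truck_at(t1,hub)} \ {pkg_at(p5,portB)} = {pkg_at(p1,hub), truck_at(t1,hub)}
  ∪ pre   = {pkg_at(p1,hub), truck_at(t1,hub)} ∪ {in(p5,t3), truck_at(t3,portB)}
          = {in(p5,t3), pkg_at(p1,hub), truck_at(t1,hub), truck_at(t3,portB)}

== RESULT ==
["in(p5,t3)", "pkg_at(p1,hub)", "truck_at(t1,hub)", "truck_at(t3,portB)"]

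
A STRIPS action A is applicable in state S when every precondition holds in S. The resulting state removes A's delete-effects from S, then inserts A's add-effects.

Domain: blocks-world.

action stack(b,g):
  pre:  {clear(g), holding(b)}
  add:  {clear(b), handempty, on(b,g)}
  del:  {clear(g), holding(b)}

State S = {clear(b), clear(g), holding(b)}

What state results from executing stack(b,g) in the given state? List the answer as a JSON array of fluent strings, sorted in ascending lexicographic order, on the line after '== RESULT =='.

Progress:
  pre ⊆ S: {clear(g), holding(b)} ⊆ S  — applicable
  S \ del = {clear(b)}
  ∪ add   = {clear(b), handempty, on(b,g)}

== RESULT ==
["clear(b)", "handempty", "on(b,g)"]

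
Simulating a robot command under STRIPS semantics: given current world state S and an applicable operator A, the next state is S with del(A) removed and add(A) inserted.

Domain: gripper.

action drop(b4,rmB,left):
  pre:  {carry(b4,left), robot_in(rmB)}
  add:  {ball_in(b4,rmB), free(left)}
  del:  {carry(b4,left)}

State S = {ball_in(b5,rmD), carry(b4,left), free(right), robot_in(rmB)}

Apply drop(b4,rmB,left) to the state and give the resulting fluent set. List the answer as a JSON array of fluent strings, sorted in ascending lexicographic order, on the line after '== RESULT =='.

Compute (S \ del) ∪ add:
  pre ⊆ S: {carry(b4,left), robot_in(rmB)} ⊆ S  — applicable
  S \ del = {ball_in(b5,rmD), free(right), robot_in(rmB)}
  ∪ add   = {ball_in(b4,rmB), ball_in(b5,rmD), free(left), free(right), robot_in(rmB)}

== RESULT ==
["ball_in(b4,rmB)", "ball_in(b5,rmD)", "free(left)", "free(right)", "robot_in(rmB)"]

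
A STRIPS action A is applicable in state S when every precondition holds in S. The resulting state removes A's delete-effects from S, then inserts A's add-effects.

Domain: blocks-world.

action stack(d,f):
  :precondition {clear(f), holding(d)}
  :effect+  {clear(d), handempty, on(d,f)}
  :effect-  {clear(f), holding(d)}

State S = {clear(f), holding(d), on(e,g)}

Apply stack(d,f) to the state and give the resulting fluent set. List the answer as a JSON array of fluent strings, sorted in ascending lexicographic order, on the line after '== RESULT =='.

Compute (S \ del) ∪ add:
  pre ⊆ S: {clear(f), holding(d)} ⊆ S  — applicable
  S \ del = {on(e,g)}
  ∪ add   = {clear(d), handempty, on(d,f), on(e,g)}

== RESULT ==
["clear(d)", "handempty", "on(d,f)", "on(e,g)"]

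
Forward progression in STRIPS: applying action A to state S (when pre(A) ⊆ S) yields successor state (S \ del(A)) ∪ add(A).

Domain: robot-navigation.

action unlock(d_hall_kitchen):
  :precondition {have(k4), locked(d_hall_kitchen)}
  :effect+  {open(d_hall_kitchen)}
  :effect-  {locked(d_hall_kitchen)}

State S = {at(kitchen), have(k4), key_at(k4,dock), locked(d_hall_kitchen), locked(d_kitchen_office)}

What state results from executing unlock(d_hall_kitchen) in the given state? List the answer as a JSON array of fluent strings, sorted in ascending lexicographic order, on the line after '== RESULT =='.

Compute (S \ del) ∪ add:
  pre ⊆ S: {have(k4), locked(d_hall_kitchen)} ⊆ S  — applicable
  S \ del = {at(kitchen), have(k4), key_at(k4,dock), locked(d_kitchen_office)}
  ∪ add   = {at(kitchen), have(k4), key_at(k4,dock), locked(d_kitchen_office), open(d_hall_kitchen)}

== RESULT ==
["at(kitchen)", "have(k4)", "key_at(k4,dock)", "locked(d_kitchen_office)", "open(d_hall_kitchen)"]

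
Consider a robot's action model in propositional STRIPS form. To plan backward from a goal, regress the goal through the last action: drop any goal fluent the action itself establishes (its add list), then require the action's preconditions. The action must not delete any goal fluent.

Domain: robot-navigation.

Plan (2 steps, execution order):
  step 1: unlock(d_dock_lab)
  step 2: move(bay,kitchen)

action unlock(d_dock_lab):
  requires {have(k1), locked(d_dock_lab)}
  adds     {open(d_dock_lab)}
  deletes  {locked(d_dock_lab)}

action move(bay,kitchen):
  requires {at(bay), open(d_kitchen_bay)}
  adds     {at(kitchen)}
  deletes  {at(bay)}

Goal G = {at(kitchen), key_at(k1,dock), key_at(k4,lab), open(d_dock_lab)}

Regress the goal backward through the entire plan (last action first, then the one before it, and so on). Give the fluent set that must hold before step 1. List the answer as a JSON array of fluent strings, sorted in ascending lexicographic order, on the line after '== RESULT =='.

Regress step by step:
  through step 2 (move(bay,kitchen)): drop {at(kitchen)}, keep {key_at(k1,dock), key_at(k4,lab), open(d_dock_lab)}, require {at(bay), open(d_kitchen_bay)}
    → {at(bay), key_at(k1,dock), key_at(k4,lab), open(d_dock_lab), open(d_kitchen_bay)}
  through step 1 (unlock(d_dock_lab)): drop {open(d_dock_lab)}, keep {at(bay), key_at(k1,dock), key_at(k4,lab), open(d_kitchen_bay)}, require {have(k1), locked(d_dock_lab)}
    → {at(bay), have(k1), key_at(k1,dock), key_at(k4,lab), locked(d_dock_lab), open(d_kitchen_bay)}

== RESULT ==
["at(bay)", "have(k1)", "key_at(k1,dock)", "key_at(k4,lab)", "locked(d_dock_lab)", "open(d_kitchen_bay)"]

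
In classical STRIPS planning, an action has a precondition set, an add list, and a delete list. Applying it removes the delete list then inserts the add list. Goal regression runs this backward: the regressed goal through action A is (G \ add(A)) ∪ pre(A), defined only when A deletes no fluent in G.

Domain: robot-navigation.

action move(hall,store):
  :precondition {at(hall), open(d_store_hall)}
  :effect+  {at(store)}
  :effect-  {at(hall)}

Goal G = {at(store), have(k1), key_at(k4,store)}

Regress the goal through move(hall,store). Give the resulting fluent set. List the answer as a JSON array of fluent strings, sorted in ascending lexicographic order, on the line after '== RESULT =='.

Compute (G \ add) ∪ pre:
  G ∩ del = {}  (empty — regression defined)
  G \ add = {at(store), have(k1), key_at(k4,store)} \ {at(store)} = {have(k1), key_at(k4,store)}
  ∪ pre   = {have(k1), key_at(k4,store)} ∪ {at(hall), open(d_store_hall)}
          = {at(hall), have(k1), key_at(k4,store), open(d_store_hall)}

== RESULT ==
["at(hall)", "have(k1)", "key_at(k4,store)", "open(d_store_hall)"]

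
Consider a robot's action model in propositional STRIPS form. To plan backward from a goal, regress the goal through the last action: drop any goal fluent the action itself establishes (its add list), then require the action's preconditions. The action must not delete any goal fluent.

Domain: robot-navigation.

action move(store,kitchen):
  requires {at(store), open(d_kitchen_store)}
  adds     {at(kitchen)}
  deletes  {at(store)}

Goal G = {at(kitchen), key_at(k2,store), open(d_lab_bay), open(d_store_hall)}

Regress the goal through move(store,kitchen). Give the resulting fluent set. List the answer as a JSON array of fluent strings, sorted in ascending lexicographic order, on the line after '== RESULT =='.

Regress:
  G ∩ del = {}  (empty — regression defined)
  G \ add = {at(kitchen), key_at(k2,store), open(d_lab_bay), open(d_store_hall)} \ {at(kitchen)} = {key_at(k2,store), open(d_lab_bay), open(d_store_hall)}
  ∪ pre   = {key_at(k2,store), open(d_lab_bay), open(d_store_hall)} ∪ {at(store), open(d_kitchen_store)}
          = {at(store), key_at(k2,store), open(d_kitchen_store), open(d_lab_bay), open(d_store_hall)}

== RESULT ==
["at(store)", "key_at(k2,store)", "open(d_kitchen_store)", "open(d_lab_bay)", "open(d_store_hall)"]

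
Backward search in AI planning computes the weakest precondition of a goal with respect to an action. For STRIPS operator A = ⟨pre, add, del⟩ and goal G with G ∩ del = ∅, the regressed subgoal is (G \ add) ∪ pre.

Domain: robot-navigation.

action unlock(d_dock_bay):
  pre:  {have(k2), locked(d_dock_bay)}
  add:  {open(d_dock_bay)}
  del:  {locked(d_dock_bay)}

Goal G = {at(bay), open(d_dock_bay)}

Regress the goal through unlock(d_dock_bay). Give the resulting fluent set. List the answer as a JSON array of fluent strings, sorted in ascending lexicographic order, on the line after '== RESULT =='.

Regress:
  G ∩ del = {}  (empty — regression defined)
  G \ add = {at(bay), open(d_dock_bay)} \ {open(d_dock_bay)} = {at(bay)}
  ∪ pre   = {at(bay)} ∪ {have(k2), locked(d_dock_bay)}
          = {at(bay), have(k2), locked(d_dock_bay)}

== RESULT ==
["at(bay)", "have(k2)", "locked(d_dock_bay)"]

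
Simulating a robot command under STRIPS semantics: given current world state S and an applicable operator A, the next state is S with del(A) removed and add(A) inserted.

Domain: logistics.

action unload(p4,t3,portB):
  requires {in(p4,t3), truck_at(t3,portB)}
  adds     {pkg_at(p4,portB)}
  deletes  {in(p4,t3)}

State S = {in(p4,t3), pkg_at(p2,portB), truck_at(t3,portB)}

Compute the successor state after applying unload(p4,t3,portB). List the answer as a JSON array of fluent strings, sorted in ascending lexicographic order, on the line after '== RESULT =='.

Compute (S \ del) ∪ add:
  pre ⊆ S: {in(p4,t3), truck_at(t3,portB)} ⊆ S  — applicable
  S \ del = {pkg_at(p2,portB), truck_at(t3,portB)}
  ∪ add   = {pkg_at(p2,portB), pkg_at(p4,portB), truck_at(t3,portB)}

== RESULT ==
["pkg_at(p2,portB)", "pkg_at(p4,portB)", "truck_at(t3,portB)"]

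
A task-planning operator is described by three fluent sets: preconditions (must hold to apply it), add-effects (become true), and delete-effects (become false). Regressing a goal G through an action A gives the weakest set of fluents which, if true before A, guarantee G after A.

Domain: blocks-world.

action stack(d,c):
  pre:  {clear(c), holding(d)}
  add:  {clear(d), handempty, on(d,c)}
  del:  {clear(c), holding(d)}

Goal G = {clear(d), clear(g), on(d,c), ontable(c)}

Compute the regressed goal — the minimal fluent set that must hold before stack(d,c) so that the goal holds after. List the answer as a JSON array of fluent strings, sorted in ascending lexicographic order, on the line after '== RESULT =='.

Compute (G \ add) ∪ pre:
  G ∩ del = {}  (empty — regression defined)
  G \ add = {clear(d), clear(g), on(d,c), ontable(c)} \ {clear(d), handempty, on(d,c)} = {clear(g), ontable(c)}
  ∪ pre   = {clear(g), ontable(c)} ∪ {clear(c), holding(d)}
          = {clear(c), clear(g), holding(d), ontable(c)}

== RESULT ==
["clear(c)", "clear(g)", "holding(d)", "ontable(c)"]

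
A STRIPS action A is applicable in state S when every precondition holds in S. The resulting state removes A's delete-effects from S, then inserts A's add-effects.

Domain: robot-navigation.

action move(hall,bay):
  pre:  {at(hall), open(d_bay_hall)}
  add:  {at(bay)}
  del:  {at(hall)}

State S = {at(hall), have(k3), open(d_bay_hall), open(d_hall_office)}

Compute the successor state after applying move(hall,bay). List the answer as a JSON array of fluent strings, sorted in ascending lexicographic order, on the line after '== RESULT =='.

Progress:
  pre ⊆ S: {at(hall), open(d_bay_hall)} ⊆ S  — applicable
  S \ del = {have(k3), open(d_bay_hall), open(d_hall_office)}
  ∪ add   = {at(bay), have(k3), open(d_bay_hall), open(d_hall_office)}

== RESULT ==
["at(bay)", "have(k3)", "open(d_bay_hall)", "open(d_hall_office)"]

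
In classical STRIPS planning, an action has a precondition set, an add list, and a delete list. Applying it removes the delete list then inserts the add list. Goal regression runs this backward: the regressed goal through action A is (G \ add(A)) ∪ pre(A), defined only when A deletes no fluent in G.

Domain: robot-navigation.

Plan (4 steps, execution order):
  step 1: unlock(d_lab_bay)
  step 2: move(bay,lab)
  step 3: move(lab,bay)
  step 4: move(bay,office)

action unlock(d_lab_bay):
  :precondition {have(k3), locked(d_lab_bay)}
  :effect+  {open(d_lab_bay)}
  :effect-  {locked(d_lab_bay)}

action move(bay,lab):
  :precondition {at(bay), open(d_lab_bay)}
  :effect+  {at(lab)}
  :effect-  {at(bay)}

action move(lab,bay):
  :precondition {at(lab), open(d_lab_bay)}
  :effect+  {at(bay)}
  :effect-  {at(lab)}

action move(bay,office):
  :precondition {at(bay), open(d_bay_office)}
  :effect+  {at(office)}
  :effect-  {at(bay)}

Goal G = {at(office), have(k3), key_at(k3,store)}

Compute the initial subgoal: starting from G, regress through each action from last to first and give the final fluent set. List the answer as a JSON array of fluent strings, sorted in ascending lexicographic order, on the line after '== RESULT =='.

Work backward from the goal:
  through step 4 (move(bay,office)): drop {at(office)}, keep {have(k3), key_at(k3,store)}, require {at(bay), open(d_bay_office)}
    → {at(bay), have(k3), key_at(k3,store), open(d_bay_office)}
  through step 3 (move(lab,bay)): drop {at(bay)}, keep {have(k3), key_at(k3,store), open(d_bay_office)}, require {at(lab), open(d_lab_bay)}
    → {at(lab), have(k3), key_at(k3,store), open(d_bay_office), open(d_lab_bay)}
  through step 2 (move(bay,lab)): drop {at(lab)}, keep {have(k3), key_at(k3,store), open(d_bay_office), open(d_lab_bay)}, require {at(bay), open(d_lab_bay)}
    → {at(bay), have(k3), key_at(k3,store), open(d_bay_office), open(d_lab_bay)}
  through step 1 (unlock(d_lab_bay)): drop {open(d_lab_bay)}, keep {at(bay), have(k3), key_at(k3,store), open(d_bay_office)}, require {have(k3), locked(d_lab_bay)}
    → {at(bay), have(k3), key_at(k3,store), locked(d_lab_bay), open(d_bay_office)}

== RESULT ==
["at(bay)", "have(k3)", "key_at(k3,store)", "locked(d_lab_bay)", "open(d_bay_office)"]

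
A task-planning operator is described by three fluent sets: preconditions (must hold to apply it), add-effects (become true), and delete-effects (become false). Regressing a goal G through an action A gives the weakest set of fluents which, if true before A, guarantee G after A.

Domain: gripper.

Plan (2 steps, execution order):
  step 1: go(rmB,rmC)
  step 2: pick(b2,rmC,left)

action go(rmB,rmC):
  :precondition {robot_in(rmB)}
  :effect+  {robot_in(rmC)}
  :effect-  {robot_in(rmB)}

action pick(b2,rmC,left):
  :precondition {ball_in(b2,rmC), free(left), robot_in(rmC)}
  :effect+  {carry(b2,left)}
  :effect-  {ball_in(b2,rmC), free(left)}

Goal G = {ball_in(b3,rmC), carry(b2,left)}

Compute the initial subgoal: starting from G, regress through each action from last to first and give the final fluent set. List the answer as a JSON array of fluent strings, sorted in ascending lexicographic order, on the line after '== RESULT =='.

Work backward from the goal:
  through step 2 (pick(b2,rmC,left)): drop {carry(b2,left)}, keep {ball_in(b3,rmC)}, require {ball_in(b2,rmC), free(left), robot_in(rmC)}
    → {ball_in(b2,rmC), ball_in(b3,rmC), free(left), robot_in(rmC)}
  through step 1 (go(rmB,rmC)): drop {robot_in(rmC)}, keep {ball_in(b2,rmC), ball_in(b3,rmC), free(left)}, require {robot_in(rmB)}
    → {ball_in(b2,rmC), ball_in(b3,rmC), free(left), robot_in(rmB)}

== RESULT ==
["ball_in(b2,rmC)", "ball_in(b3,rmC)", "free(left)", "robot_in(rmB)"]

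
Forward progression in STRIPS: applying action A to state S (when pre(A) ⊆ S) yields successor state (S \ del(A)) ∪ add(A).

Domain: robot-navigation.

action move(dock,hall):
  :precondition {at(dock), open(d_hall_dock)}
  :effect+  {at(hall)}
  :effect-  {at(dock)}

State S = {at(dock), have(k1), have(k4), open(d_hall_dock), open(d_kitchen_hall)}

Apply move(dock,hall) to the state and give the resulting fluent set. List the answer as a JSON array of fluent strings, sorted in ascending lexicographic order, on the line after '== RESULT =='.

Progress:
  pre ⊆ S: {at(dock), open(d_hall_dock)} ⊆ S  — applicable
  S \ del = {have(k1), have(k4), open(d_hall_dock), open(d_kitchen_hall)}
  ∪ add   = {at(hall), have(k1), have(k4), open(d_hall_dock), open(d_kitchen_hall)}

== RESULT ==
["at(hall)", "have(k1)", "have(k4)", "open(d_hall_dock)", "open(d_kitchen_hall)"]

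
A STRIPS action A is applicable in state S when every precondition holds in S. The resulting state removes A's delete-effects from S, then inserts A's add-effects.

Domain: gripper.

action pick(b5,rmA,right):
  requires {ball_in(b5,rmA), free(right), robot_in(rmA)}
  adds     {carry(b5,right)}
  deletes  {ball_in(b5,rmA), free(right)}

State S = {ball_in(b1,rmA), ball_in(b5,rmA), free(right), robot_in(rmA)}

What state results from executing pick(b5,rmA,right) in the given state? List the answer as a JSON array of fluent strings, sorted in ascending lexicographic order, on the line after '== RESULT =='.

Compute (S \ del) ∪ add:
  pre ⊆ S: {ball_in(b5,rmA), free(right), robot_in(rmA)} ⊆ S  — applicable
  S \ del = {ball_in(b1,rmA), robot_in(rmA)}
  ∪ add   = {ball_in(b1,rmA), carry(b5,right), robot_in(rmA)}

== RESULT ==
["ball_in(b1,rmA)", "carry(b5,right)", "robot_in(rmA)"]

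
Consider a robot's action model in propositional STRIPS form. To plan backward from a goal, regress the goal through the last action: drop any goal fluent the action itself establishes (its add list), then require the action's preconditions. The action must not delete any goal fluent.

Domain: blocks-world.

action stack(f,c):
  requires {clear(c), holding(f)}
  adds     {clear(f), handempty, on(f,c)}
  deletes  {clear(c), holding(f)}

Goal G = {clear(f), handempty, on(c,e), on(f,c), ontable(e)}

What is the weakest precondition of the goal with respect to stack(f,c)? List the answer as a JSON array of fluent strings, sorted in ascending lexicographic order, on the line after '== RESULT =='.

Regress:
  G ∩ del = {}  (empty — regression defined)
  G \ add = {clear(f), handempty, on(c,e), on(f,c), ontable(e)} \ {clear(f), handempty, on(f,c)} = {on(c,e), ontable(e)}
  ∪ pre   = {on(c,e), ontable(e)} ∪ {clear(c), holding(f)}
          = {clear(c), holding(f), on(c,e), ontable(e)}

== RESULT ==
["clear(c)", "holding(f)", "on(c,e)", "ontable(e)"]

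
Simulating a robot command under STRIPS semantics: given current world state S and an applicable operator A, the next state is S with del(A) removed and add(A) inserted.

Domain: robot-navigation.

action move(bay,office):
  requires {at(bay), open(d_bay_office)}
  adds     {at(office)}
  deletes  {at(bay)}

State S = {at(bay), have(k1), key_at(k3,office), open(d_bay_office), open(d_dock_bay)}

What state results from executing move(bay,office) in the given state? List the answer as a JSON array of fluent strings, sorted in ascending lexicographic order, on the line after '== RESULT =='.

Compute (S \ del) ∪ add:
  pre ⊆ S: {at(bay), open(d_bay_office)} ⊆ S  — applicable
  S \ del = {have(k1), key_at(k3,office), open(d_bay_office), open(d_dock_bay)}
  ∪ add   = {at(office), have(k1), key_at(k3,office), open(d_bay_office), open(d_dock_bay)}

== RESULT ==
["at(office)", "have(k1)", "key_at(k3,office)", "open(d_bay_office)", "open(d_dock_bay)"]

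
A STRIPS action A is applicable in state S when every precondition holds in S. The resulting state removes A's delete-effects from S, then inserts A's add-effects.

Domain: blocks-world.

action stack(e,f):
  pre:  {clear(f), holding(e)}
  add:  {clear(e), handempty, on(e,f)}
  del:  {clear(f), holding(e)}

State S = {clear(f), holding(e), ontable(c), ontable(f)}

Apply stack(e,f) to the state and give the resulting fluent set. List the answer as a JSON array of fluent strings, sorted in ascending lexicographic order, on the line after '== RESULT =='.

Compute (S \ del) ∪ add:
  pre ⊆ S: {clear(f), holding(e)} ⊆ S  — applicable
  S \ del = {ontable(c), ontable(f)}
  ∪ add   = {clear(e), handempty, on(e,f), ontable(c), ontable(f)}

== RESULT ==
["clear(e)", "handempty", "on(e,f)", "ontable(c)", "ontable(f)"]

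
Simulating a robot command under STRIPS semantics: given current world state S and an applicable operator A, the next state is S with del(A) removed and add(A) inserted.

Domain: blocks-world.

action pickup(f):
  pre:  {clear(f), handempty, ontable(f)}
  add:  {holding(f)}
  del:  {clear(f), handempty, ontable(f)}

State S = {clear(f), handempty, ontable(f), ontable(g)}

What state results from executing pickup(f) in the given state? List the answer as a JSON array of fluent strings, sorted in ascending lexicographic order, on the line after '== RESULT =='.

Compute (S \ del) ∪ add:
  pre ⊆ S: {clear(f), handempty, ontable(f)} ⊆ S  — applicable
  S \ del = {ontable(g)}
  ∪ add   = {holding(f), ontable(g)}

== RESULT ==
["holding(f)", "ontable(g)"]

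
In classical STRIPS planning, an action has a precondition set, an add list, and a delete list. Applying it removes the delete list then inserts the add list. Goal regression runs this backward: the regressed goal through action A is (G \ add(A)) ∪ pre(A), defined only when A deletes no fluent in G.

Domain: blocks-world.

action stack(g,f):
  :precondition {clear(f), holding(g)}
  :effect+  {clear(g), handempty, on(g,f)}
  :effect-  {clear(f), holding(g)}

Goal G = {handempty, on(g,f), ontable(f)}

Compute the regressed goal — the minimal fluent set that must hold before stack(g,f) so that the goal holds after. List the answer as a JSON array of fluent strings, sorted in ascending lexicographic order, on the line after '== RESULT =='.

Regress:
  G ∩ del = {}  (empty — regression defined)
  G \ add = {handempty, on(g,f), ontable(f)} \ {clear(g), handempty, on(g,f)} = {ontable(f)}
  ∪ pre   = {ontable(f)} ∪ {clear(f), holding(g)}
          = {clear(f), holding(g), ontable(f)}

== RESULT ==
["clear(f)", "holding(g)", "ontable(f)"]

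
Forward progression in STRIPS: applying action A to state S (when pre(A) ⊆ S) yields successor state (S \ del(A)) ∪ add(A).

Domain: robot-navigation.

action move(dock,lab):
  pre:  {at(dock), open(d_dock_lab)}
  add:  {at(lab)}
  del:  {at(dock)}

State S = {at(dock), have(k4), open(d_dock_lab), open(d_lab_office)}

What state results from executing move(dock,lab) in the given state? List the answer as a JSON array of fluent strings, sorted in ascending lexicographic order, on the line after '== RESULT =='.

Progress:
  pre ⊆ S: {at(dock), open(d_dock_lab)} ⊆ S  — applicable
  S \ del = {have(k4), open(d_dock_lab), open(d_lab_office)}
  ∪ add   = {at(lab), have(k4), open(d_dock_lab), open(d_lab_office)}

== RESULT ==
["at(lab)", "have(k4)", "open(d_dock_lab)", "open(d_lab_office)"]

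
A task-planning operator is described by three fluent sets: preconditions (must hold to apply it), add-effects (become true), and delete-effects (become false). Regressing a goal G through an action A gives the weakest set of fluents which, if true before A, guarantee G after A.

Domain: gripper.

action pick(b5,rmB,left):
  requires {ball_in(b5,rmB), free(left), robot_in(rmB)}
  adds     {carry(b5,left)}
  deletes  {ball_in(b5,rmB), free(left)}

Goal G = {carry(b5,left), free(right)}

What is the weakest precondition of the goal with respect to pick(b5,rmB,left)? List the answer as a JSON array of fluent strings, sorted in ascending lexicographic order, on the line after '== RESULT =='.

Regress:
  G ∩ del = {}  (empty — regression defined)
  G \ add = {carry(b5,left), free(right)} \ {carry(b5,left)} = {free(right)}
  ∪ pre   = {free(right)} ∪ {ball_in(b5,rmB), free(left), robot_in(rmB)}
          = {ball_in(b5,rmB), free(left), free(right), robot_in(rmB)}

== RESULT ==
["ball_in(b5,rmB)", "free(left)", "free(right)", "robot_in(rmB)"]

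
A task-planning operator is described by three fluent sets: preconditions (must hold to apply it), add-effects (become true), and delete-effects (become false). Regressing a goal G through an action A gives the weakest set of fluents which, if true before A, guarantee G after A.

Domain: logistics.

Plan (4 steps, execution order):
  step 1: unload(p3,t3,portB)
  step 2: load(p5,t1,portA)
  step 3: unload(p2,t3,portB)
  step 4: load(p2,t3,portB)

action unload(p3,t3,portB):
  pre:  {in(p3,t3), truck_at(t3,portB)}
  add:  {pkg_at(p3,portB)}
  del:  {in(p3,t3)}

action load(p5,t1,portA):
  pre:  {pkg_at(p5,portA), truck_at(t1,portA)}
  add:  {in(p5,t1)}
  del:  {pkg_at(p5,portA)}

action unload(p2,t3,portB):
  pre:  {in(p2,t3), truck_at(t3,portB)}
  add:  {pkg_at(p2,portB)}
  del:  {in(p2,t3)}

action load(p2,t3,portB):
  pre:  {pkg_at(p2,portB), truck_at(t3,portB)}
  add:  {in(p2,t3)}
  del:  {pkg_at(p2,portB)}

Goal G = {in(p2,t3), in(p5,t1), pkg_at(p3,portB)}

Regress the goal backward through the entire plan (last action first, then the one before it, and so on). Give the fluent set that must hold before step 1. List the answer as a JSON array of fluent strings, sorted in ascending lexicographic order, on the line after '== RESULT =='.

Regress step by step:
  through step 4 (load(p2,t3,portB)): drop {in(p2,t3)}, keep {in(p5,t1), pkg_at(p3,portB)}, require {pkg_at(p2,portB), truck_at(t3,portB)}
    → {in(p5,t1), pkg_at(p2,portB), pkg_at(p3,portB), truck_at(t3,portB)}
  through step 3 (unload(p2,t3,portB)): drop {pkg_at(p2,portB)}, keep {in(p5,t1), pkg_at(p3,portB), truck_at(t3,portB)}, require {in(p2,t3), truck_at(t3,portB)}
    → {in(p2,t3), in(p5,t1), pkg_at(p3,portB), truck_at(t3,portB)}
  through step 2 (load(p5,t1,portA)): drop {in(p5,t1)}, keep {in(p2,t3), pkg_at(p3,portB), truck_at(t3,portB)}, require {pkg_at(p5,portA), truck_at(t1,portA)}
    → {in(p2,t3), pkg_at(p3,portB), pkg_at(p5,portA), truck_at(t1,portA), truck_at(t3,portB)}
  through step 1 (unload(p3,t3,portB)): drop {pkg_at(p3,portB)}, keep {in(p2,t3), pkg_at(p5,portA), truck_at(t1,portA), truck_at(t3,portB)}, require {in(p3,t3), truck_at(t3,portB)}
    → {in(p2,t3), in(p3,t3), pkg_at(p5,portA), truck_at(t1,portA), truck_at(t3,portB)}

== RESULT ==
["in(p2,t3)", "in(p3,t3)", "pkg_at(p5,portA)", "truck_at(t1,portA)", "truck_at(t3,portB)"]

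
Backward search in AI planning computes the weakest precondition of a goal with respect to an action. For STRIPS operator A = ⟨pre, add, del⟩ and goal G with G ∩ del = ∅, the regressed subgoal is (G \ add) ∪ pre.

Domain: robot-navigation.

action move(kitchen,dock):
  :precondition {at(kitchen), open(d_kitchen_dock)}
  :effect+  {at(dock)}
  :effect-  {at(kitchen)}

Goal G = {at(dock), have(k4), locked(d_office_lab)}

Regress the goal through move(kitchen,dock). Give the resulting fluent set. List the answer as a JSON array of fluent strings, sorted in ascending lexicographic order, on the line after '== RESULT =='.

Compute (G \ add) ∪ pre:
  G ∩ del = {}  (empty — regression defined)
  G \ add = {at(dock), have(k4), locked(d_office_lab)} \ {at(dock)} = {have(k4), locked(d_office_lab)}
  ∪ pre   = {have(k4), locked(d_office_lab)} ∪ {at(kitchen), open(d_kitchen_dock)}
          = {at(kitchen), have(k4), locked(d_office_lab), open(d_kitchen_dock)}

== RESULT ==
["at(kitchen)", "have(k4)", "locked(d_office_lab)", "open(d_kitchen_dock)"]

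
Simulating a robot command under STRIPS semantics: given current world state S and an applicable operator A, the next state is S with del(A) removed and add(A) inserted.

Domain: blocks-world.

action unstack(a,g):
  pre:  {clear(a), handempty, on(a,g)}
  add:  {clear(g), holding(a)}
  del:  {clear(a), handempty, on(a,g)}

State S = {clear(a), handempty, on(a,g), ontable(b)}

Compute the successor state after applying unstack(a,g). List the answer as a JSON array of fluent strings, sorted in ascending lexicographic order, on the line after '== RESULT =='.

Progress:
  pre ⊆ S: {clear(a), handempty, on(a,g)} ⊆ S  — applicable
  S \ del = {ontable(b)}
  ∪ add   = {clear(g), holding(a), ontable(b)}

== RESULT ==
["clear(g)", "holding(a)", "ontable(b)"]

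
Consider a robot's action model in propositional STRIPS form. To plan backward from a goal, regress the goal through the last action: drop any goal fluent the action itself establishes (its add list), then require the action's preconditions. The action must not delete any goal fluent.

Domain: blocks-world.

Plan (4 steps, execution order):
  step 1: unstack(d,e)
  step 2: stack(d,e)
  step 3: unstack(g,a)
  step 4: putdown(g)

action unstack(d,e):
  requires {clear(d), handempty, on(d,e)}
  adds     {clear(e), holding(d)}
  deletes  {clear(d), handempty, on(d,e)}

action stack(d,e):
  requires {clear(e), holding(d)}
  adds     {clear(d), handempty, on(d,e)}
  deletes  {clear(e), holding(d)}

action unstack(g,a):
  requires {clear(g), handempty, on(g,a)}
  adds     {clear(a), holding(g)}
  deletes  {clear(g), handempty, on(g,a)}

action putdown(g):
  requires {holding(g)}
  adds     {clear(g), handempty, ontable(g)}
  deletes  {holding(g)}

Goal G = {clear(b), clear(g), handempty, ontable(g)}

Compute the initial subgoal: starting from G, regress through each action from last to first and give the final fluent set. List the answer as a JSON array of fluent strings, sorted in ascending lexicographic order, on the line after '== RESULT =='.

Work backward from the goal:
  through step 4 (putdown(g)): drop {clear(g), handempty, ontable(g)}, keep {clear(b)}, require {holding(g)}
    → {clear(b), holding(g)}
  through step 3 (unstack(g,a)): drop {holding(g)}, keep {clear(b)}, require {clear(g), handempty, on(g,a)}
    → {clear(b), clear(g), handempty, on(g,a)}
  through step 2 (stack(d,e)): drop {handempty}, keep {clear(b), clear(g), on(g,a)}, require {clear(e), holding(d)}
    → {clear(b), clear(e), clear(g), holding(d), on(g,a)}
  through step 1 (unstack(d,e)): drop {clear(e), holding(d)}, keep {clear(b), clear(g), on(g,a)}, require {clear(d), handempty, on(d,e)}
    → {clear(b), clear(d), clear(g), handempty, on(d,e), on(g,a)}

== RESULT ==
["clear(b)", "clear(d)", "clear(g)", "handempty", "on(d,e)", "on(g,a)"]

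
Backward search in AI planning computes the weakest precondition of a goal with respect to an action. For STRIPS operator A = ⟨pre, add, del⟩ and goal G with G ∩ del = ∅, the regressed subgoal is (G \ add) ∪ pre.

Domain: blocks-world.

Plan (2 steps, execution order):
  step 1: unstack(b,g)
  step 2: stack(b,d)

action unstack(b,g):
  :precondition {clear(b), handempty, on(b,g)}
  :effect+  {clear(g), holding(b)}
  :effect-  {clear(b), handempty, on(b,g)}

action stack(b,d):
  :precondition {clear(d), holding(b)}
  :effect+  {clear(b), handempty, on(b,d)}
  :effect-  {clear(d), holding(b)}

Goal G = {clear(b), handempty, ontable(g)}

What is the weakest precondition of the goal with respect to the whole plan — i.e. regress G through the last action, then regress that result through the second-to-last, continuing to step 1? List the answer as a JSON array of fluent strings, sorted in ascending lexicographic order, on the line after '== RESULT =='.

Work backward from the goal:
  through step 2 (stack(b,d)): drop {clear(b), handempty}, keep {ontable(g)}, require {clear(d), holding(b)}
    → {clear(d), holding(b), ontable(g)}
  through step 1 (unstack(b,g)): drop {holding(b)}, keep {clear(d), ontable(g)}, require {clear(b), handempty, on(b,g)}
    → {clear(b), clear(d), handempty, on(b,g), ontable(g)}

== RESULT ==
["clear(b)", "clear(d)", "handempty", "on(b,g)", "ontable(g)"]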